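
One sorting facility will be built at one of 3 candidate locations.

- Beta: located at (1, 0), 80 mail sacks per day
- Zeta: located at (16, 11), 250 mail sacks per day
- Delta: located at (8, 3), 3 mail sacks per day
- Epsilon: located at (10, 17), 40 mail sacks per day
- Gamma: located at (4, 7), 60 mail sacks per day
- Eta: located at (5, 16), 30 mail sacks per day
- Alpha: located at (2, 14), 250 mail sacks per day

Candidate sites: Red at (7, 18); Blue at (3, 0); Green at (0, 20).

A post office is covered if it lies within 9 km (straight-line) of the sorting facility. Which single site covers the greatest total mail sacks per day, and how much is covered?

Red, covering 320

Coverage radius r = 9 km; a point is covered iff (Δx)²+(Δy)² ≤ 9² = 81.
  Red (7, 18): covers {Epsilon, Eta, Alpha} → 320
  Blue (3, 0): covers {Beta, Delta, Gamma} → 143
  Green (0, 20): covers {Eta, Alpha} → 280
Maximum coverage at Red: 320 mail sacks per day.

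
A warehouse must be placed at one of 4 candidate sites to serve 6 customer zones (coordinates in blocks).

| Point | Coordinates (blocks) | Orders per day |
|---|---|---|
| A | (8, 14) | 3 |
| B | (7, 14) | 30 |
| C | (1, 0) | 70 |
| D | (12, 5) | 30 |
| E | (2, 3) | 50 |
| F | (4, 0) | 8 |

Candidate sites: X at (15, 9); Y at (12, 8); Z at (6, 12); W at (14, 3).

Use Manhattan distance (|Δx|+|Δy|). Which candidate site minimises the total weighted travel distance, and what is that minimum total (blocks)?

Total weighted distance at each candidate:
  X (15, 9): total = 3356
  Y (12, 8): total = 2658
  Z (6, 12): total = 2444
  W (14, 3): total = 2535
Minimum is at Z with total 2444 blocks.

Z, total 2444 blocks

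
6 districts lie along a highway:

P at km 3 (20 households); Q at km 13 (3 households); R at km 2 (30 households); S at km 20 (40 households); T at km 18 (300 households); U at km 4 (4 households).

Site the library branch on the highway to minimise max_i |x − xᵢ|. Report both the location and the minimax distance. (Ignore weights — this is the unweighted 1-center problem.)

location 11, max distance 9

The 1-center on a line is the midpoint of the two extreme points: leftmost at 2, rightmost at 20.
Optimal location = (2 + 20)/2 = 11; maximum distance = (20 − 2)/2 = 9.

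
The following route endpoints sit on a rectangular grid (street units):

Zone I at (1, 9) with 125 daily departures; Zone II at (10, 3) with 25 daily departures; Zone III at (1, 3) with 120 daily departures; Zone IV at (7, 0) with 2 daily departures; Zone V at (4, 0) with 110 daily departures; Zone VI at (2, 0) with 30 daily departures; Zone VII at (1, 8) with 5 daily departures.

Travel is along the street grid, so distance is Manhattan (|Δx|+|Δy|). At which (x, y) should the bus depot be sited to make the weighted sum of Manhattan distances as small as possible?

Manhattan distance separates: Σwᵢ(|x−xᵢ|+|y−yᵢ|) = Σwᵢ|x−xᵢ| + Σwᵢ|y−yᵢ|, so x and y are optimised independently as 1-D weighted medians.
Total weight W = 417; half = 208.5.
x-coordinate, sorted with cumulative weight:
  x=1 (Zone I, w=125) cum 125
  x=1 (Zone III, w=120) cum 245  ← median
  x=1 (Zone VII, w=5) cum 250
  x=2 (Zone VI, w=30) cum 280
  x=4 (Zone V, w=110) cum 390
  x=7 (Zone IV, w=2) cum 392
  x=10 (Zone II, w=25) cum 417
⇒ x* = 1
y-coordinate, sorted with cumulative weight:
  y=0 (Zone IV, w=2) cum 2
  y=0 (Zone V, w=110) cum 112
  y=0 (Zone VI, w=30) cum 142
  y=3 (Zone II, w=25) cum 167
  y=3 (Zone III, w=120) cum 287  ← median
  y=8 (Zone VII, w=5) cum 292
  y=9 (Zone I, w=125) cum 417
⇒ y* = 3

(1, 3)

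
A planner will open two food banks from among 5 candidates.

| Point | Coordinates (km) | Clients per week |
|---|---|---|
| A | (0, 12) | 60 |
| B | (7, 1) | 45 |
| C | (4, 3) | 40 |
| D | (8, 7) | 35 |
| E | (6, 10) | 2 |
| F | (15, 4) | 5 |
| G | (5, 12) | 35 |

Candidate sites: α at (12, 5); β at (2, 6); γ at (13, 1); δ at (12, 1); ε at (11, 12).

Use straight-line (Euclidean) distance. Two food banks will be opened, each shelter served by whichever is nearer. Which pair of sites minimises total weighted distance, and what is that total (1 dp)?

{β, δ}, total 1228.9

Evaluate every pair (each demand assigned to the nearer of the two):
  {β, δ}: total = 1228.9
  {α, β}: total = 1230.3
  {β, γ}: total = 1270.7
  {β, ε}: total = 1311.5
  {δ, ε}: total = 1660.9
  {α, ε}: total = 1671.1
  {γ, ε}: total = 1741.7
  {α, δ}: total = 1922.8
  {α, γ}: total = 1967.8
  {γ, δ}: total = 2280.0
Best pair: {β, δ} with total 1228.9.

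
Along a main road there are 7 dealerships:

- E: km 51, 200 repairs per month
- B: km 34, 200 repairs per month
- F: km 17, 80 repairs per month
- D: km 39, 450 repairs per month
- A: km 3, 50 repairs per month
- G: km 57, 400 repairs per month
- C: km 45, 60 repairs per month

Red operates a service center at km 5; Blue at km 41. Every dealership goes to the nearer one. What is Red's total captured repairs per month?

The indifferent point is the midpoint (5+41)/2 = 23; dealerships left of it (closer to Red at 5) go to Red, those right go to Blue.
  A at 3 (w=50) → Red
  F at 17 (w=80) → Red
  B at 34 (w=200) → Blue
  D at 39 (w=450) → Blue
  C at 45 (w=60) → Blue
  E at 51 (w=200) → Blue
  G at 57 (w=400) → Blue
Red captures 130; Blue captures 1310.

130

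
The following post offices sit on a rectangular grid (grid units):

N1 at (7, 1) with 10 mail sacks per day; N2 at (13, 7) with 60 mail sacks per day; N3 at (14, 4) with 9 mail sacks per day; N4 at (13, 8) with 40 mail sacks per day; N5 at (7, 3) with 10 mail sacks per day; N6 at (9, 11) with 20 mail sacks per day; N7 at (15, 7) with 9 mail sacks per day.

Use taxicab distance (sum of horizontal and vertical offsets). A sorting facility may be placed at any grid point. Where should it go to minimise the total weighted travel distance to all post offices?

Manhattan distance separates: Σwᵢ(|x−xᵢ|+|y−yᵢ|) = Σwᵢ|x−xᵢ| + Σwᵢ|y−yᵢ|, so x and y are optimised independently as 1-D weighted medians.
Total weight W = 158; half = 79.
x-coordinate, sorted with cumulative weight:
  x=7 (N1, w=10) cum 10
  x=7 (N5, w=10) cum 20
  x=9 (N6, w=20) cum 40
  x=13 (N2, w=60) cum 100  ← median
  x=13 (N4, w=40) cum 140
  x=14 (N3, w=9) cum 149
  x=15 (N7, w=9) cum 158
⇒ x* = 13
y-coordinate, sorted with cumulative weight:
  y=1 (N1, w=10) cum 10
  y=3 (N5, w=10) cum 20
  y=4 (N3, w=9) cum 29
  y=7 (N2, w=60) cum 89  ← median
  y=7 (N7, w=9) cum 98
  y=8 (N4, w=40) cum 138
  y=11 (N6, w=20) cum 158
⇒ y* = 7

(13, 7)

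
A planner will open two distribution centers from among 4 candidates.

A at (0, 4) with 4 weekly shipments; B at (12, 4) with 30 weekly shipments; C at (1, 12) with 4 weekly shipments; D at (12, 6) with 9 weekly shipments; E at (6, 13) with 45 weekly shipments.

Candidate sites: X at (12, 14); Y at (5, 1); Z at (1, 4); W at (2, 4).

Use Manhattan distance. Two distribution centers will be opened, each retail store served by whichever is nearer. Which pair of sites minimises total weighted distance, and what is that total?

Evaluate every pair (each demand assigned to the nearer of the two):
  {X, Z}: total = 723
  {X, W}: total = 731
  {X, Y}: total = 771
  {Y, Z}: total = 1029
  {Z, W}: total = 1029
  {Y, W}: total = 1037
Best pair: {X, Z} with total 723.

{X, Z}, total 723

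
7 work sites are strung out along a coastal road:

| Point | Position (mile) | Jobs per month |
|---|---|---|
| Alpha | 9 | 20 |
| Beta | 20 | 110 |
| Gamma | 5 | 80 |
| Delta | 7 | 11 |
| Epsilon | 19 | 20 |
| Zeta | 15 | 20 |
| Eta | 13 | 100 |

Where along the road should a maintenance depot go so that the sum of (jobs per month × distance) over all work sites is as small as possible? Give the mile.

x = 13

For a sum of weighted absolute distances on a line, the optimum is the weighted median (not the mean). Total weight W = 361; half-weight = 180.5.
Sort by position and accumulate weight:
  mile 5 (Gamma, w=80) → cum 80
  mile 7 (Delta, w=11) → cum 91
  mile 9 (Alpha, w=20) → cum 111
  mile 13 (Eta, w=100) → cum 211  ≥ 180.5 → median here
  mile 15 (Zeta, w=20) → cum 231
  mile 19 (Epsilon, w=20) → cum 251
  mile 20 (Beta, w=110) → cum 361
Optimal location: mile 13.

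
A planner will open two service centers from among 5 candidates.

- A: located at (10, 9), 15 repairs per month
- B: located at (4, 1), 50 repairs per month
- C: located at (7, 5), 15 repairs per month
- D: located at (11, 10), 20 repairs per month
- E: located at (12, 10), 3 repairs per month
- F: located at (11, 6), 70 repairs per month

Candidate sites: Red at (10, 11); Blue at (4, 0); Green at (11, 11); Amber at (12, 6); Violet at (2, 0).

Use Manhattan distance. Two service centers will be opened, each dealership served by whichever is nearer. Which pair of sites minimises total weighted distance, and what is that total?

{Blue, Amber}, total 397

Evaluate every pair (each demand assigned to the nearer of the two):
  {Blue, Amber}: total = 397
  {Amber, Violet}: total = 497
  {Blue, Green}: total = 591
  {Red, Blue}: total = 669
  {Green, Violet}: total = 721
  {Red, Violet}: total = 784
  {Green, Amber}: total = 881
  {Red, Amber}: total = 889
  {Red, Green}: total = 1341
  {Blue, Violet}: total = 1699
Best pair: {Blue, Amber} with total 397.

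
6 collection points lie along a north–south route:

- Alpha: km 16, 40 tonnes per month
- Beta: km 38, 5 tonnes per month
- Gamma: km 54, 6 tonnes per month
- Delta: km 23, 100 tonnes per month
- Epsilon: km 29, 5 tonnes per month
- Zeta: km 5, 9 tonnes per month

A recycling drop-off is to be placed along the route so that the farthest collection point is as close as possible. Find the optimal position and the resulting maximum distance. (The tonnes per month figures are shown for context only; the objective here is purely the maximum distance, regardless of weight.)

location 29.5, max distance 24.5

The 1-center on a line is the midpoint of the two extreme points: leftmost at 5, rightmost at 54.
Optimal location = (5 + 54)/2 = 29.5; maximum distance = (54 − 5)/2 = 24.5.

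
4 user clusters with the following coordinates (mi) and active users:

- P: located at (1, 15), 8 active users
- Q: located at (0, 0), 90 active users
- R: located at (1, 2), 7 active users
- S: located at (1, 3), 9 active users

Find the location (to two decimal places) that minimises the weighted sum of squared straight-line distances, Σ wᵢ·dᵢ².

(0.21, 1.41)

The minimiser of Σwᵢ‖p−pᵢ‖² is the weighted centroid p* = (Σwᵢpᵢ)/(Σwᵢ).
Σwᵢ = 114.
Σwᵢxᵢ = 8·1 + 90·0 + 7·1 + 9·1 = 24.
Σwᵢyᵢ = 8·15 + 90·0 + 7·2 + 9·3 = 161.
x* = 24/114 = 0.21, y* = 161/114 = 1.41.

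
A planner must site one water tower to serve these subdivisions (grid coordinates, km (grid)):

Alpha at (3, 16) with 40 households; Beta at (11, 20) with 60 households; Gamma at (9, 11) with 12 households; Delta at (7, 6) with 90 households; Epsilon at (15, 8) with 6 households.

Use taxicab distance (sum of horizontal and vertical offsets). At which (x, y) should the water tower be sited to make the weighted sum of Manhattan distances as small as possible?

(7, 11)

Manhattan distance separates: Σwᵢ(|x−xᵢ|+|y−yᵢ|) = Σwᵢ|x−xᵢ| + Σwᵢ|y−yᵢ|, so x and y are optimised independently as 1-D weighted medians.
Total weight W = 208; half = 104.
x-coordinate, sorted with cumulative weight:
  x=3 (Alpha, w=40) cum 40
  x=7 (Delta, w=90) cum 130  ← median
  x=9 (Gamma, w=12) cum 142
  x=11 (Beta, w=60) cum 202
  x=15 (Epsilon, w=6) cum 208
⇒ x* = 7
y-coordinate, sorted with cumulative weight:
  y=6 (Delta, w=90) cum 90
  y=8 (Epsilon, w=6) cum 96
  y=11 (Gamma, w=12) cum 108  ← median
  y=16 (Alpha, w=40) cum 148
  y=20 (Beta, w=60) cum 208
⇒ y* = 11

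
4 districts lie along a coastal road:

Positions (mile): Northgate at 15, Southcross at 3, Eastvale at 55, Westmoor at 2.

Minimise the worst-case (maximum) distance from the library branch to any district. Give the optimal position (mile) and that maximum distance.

location 28.5, max distance 26.5

The 1-center on a line is the midpoint of the two extreme points: leftmost at 2, rightmost at 55.
Optimal location = (2 + 55)/2 = 28.5; maximum distance = (55 − 2)/2 = 26.5.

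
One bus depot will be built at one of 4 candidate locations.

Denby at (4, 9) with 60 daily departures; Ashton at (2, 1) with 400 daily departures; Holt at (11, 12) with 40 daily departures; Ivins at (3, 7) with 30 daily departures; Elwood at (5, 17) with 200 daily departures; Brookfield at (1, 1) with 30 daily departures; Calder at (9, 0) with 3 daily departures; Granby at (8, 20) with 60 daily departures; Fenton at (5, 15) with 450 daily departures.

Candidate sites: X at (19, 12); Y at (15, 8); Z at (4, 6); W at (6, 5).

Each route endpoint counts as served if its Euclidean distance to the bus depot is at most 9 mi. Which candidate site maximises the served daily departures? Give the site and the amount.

W, covering 563

Coverage radius r = 9 mi; a point is covered iff (Δx)²+(Δy)² ≤ 9² = 81.
  X (19, 12): covers {Holt} → 40
  Y (15, 8): covers {Holt} → 40
  Z (4, 6): covers {Denby, Ashton, Ivins, Brookfield, Calder} → 523
  W (6, 5): covers {Denby, Ashton, Holt, Ivins, Brookfield, Calder} → 563
Maximum coverage at W: 563 daily departures.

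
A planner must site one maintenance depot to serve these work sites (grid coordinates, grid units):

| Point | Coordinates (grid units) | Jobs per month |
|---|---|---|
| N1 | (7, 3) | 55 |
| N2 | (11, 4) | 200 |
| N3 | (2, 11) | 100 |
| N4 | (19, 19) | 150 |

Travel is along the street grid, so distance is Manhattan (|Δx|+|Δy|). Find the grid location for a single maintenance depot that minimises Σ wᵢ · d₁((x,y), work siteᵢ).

(11, 4)

Manhattan distance separates: Σwᵢ(|x−xᵢ|+|y−yᵢ|) = Σwᵢ|x−xᵢ| + Σwᵢ|y−yᵢ|, so x and y are optimised independently as 1-D weighted medians.
Total weight W = 505; half = 252.5.
x-coordinate, sorted with cumulative weight:
  x=2 (N3, w=100) cum 100
  x=7 (N1, w=55) cum 155
  x=11 (N2, w=200) cum 355  ← median
  x=19 (N4, w=150) cum 505
⇒ x* = 11
y-coordinate, sorted with cumulative weight:
  y=3 (N1, w=55) cum 55
  y=4 (N2, w=200) cum 255  ← median
  y=11 (N3, w=100) cum 355
  y=19 (N4, w=150) cum 505
⇒ y* = 4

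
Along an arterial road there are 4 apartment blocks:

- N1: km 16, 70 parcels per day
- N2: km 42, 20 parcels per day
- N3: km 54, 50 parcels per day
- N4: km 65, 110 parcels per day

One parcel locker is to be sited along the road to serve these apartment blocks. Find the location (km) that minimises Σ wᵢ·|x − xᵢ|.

x = 54

For a sum of weighted absolute distances on a line, the optimum is the weighted median (not the mean). Total weight W = 250; half-weight = 125.
Sort by position and accumulate weight:
  km 16 (N1, w=70) → cum 70
  km 42 (N2, w=20) → cum 90
  km 54 (N3, w=50) → cum 140  ≥ 125 → median here
  km 65 (N4, w=110) → cum 250
Optimal location: km 54.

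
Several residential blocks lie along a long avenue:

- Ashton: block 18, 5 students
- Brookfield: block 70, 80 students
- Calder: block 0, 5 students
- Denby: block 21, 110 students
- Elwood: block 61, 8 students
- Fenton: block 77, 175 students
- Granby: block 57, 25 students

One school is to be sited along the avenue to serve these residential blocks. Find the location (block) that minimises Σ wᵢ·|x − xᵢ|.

For a sum of weighted absolute distances on a line, the optimum is the weighted median (not the mean). Total weight W = 408; half-weight = 204.
Sort by position and accumulate weight:
  block 0 (Calder, w=5) → cum 5
  block 18 (Ashton, w=5) → cum 10
  block 21 (Denby, w=110) → cum 120
  block 57 (Granby, w=25) → cum 145
  block 61 (Elwood, w=8) → cum 153
  block 70 (Brookfield, w=80) → cum 233  ≥ 204 → median here
  block 77 (Fenton, w=175) → cum 408
Optimal location: block 70.

x = 70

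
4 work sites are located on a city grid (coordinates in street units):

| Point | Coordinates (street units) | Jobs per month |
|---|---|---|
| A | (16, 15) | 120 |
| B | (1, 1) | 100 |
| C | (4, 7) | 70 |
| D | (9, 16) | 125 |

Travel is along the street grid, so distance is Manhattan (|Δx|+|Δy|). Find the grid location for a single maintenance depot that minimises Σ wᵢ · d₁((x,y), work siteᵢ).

(9, 15)

Manhattan distance separates: Σwᵢ(|x−xᵢ|+|y−yᵢ|) = Σwᵢ|x−xᵢ| + Σwᵢ|y−yᵢ|, so x and y are optimised independently as 1-D weighted medians.
Total weight W = 415; half = 207.5.
x-coordinate, sorted with cumulative weight:
  x=1 (B, w=100) cum 100
  x=4 (C, w=70) cum 170
  x=9 (D, w=125) cum 295  ← median
  x=16 (A, w=120) cum 415
⇒ x* = 9
y-coordinate, sorted with cumulative weight:
  y=1 (B, w=100) cum 100
  y=7 (C, w=70) cum 170
  y=15 (A, w=120) cum 290  ← median
  y=16 (D, w=125) cum 415
⇒ y* = 15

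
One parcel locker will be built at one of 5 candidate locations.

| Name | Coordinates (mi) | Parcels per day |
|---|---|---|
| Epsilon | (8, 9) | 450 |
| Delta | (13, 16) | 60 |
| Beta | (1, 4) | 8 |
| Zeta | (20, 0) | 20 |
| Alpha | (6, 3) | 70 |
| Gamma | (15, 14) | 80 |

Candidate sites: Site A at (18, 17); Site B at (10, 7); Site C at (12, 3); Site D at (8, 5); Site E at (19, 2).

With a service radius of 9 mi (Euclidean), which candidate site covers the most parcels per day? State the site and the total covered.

Coverage radius r = 9 mi; a point is covered iff (Δx)²+(Δy)² ≤ 9² = 81.
  Site A (18, 17): covers {Delta, Gamma} → 140
  Site B (10, 7): covers {Epsilon, Alpha, Gamma} → 600
  Site C (12, 3): covers {Epsilon, Zeta, Alpha} → 540
  Site D (8, 5): covers {Epsilon, Beta, Alpha} → 528
  Site E (19, 2): covers {Zeta} → 20
Maximum coverage at Site B: 600 parcels per day.

Site B, covering 600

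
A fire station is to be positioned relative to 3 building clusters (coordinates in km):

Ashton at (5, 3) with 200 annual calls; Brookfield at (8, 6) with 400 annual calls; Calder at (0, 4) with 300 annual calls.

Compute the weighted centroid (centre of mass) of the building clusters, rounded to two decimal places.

(4.67, 4.67)

The minimiser of Σwᵢ‖p−pᵢ‖² is the weighted centroid p* = (Σwᵢpᵢ)/(Σwᵢ).
Σwᵢ = 900.
Σwᵢxᵢ = 200·5 + 400·8 + 300·0 = 4200.
Σwᵢyᵢ = 200·3 + 400·6 + 300·4 = 4200.
x* = 4200/900 = 4.67, y* = 4200/900 = 4.67.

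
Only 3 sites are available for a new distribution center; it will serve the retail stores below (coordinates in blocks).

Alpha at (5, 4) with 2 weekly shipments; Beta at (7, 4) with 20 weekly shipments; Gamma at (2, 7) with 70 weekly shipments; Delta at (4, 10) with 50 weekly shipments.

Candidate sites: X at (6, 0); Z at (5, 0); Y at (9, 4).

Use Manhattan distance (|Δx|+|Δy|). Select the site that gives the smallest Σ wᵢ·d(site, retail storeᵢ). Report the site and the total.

Y, total 1298 blocks

Total weighted distance at each candidate:
  X (6, 0): total = 1480
  Z (5, 0): total = 1378
  Y (9, 4): total = 1298
Minimum is at Y with total 1298 blocks.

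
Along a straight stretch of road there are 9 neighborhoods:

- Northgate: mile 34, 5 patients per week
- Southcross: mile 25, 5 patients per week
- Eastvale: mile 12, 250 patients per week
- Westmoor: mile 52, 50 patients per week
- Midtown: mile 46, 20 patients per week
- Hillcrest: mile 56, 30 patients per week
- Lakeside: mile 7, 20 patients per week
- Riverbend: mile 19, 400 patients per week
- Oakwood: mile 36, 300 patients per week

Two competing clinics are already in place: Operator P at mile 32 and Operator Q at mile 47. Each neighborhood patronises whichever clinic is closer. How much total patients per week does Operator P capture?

The indifferent point is the midpoint (32+47)/2 = 39.5; neighborhoods left of it (closer to Operator P at 32) go to Operator P, those right go to Operator Q.
  Lakeside at 7 (w=20) → Operator P
  Eastvale at 12 (w=250) → Operator P
  Riverbend at 19 (w=400) → Operator P
  Southcross at 25 (w=5) → Operator P
  Northgate at 34 (w=5) → Operator P
  Oakwood at 36 (w=300) → Operator P
  Midtown at 46 (w=20) → Operator Q
  Westmoor at 52 (w=50) → Operator Q
  Hillcrest at 56 (w=30) → Operator Q
Operator P captures 980; Operator Q captures 100.

980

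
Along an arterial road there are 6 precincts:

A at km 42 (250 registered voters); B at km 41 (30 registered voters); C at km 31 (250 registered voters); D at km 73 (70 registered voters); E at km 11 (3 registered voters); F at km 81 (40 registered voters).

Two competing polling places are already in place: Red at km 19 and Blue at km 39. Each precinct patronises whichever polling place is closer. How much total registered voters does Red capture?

The indifferent point is the midpoint (19+39)/2 = 29; precincts left of it (closer to Red at 19) go to Red, those right go to Blue.
  E at 11 (w=3) → Red
  C at 31 (w=250) → Blue
  B at 41 (w=30) → Blue
  A at 42 (w=250) → Blue
  D at 73 (w=70) → Blue
  F at 81 (w=40) → Blue
Red captures 3; Blue captures 640.

3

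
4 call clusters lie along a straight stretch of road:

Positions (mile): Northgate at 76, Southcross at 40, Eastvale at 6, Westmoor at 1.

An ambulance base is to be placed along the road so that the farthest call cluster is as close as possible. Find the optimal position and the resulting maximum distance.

The 1-center on a line is the midpoint of the two extreme points: leftmost at 1, rightmost at 76.
Optimal location = (1 + 76)/2 = 38.5; maximum distance = (76 − 1)/2 = 37.5.

location 38.5, max distance 37.5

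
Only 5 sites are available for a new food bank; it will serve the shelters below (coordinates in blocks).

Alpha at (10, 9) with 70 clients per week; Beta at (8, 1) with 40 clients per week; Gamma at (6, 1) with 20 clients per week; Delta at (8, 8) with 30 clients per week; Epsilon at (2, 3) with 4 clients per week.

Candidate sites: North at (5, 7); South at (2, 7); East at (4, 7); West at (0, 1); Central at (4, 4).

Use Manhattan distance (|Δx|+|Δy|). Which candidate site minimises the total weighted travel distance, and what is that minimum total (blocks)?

Total weighted distance at each candidate:
  North (5, 7): total = 1138
  South (2, 7): total = 1606
  East (4, 7): total = 1294
  West (0, 1): total = 2166
  Central (4, 4): total = 1402
Minimum is at North with total 1138 blocks.

North, total 1138 blocks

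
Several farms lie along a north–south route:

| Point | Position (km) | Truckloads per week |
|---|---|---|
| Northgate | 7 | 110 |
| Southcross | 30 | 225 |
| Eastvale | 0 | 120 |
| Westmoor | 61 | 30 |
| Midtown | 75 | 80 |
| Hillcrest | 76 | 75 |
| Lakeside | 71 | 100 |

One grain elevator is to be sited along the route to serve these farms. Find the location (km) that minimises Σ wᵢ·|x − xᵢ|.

x = 30

For a sum of weighted absolute distances on a line, the optimum is the weighted median (not the mean). Total weight W = 740; half-weight = 370.
Sort by position and accumulate weight:
  km 0 (Eastvale, w=120) → cum 120
  km 7 (Northgate, w=110) → cum 230
  km 30 (Southcross, w=225) → cum 455  ≥ 370 → median here
  km 61 (Westmoor, w=30) → cum 485
  km 71 (Lakeside, w=100) → cum 585
  km 75 (Midtown, w=80) → cum 665
  km 76 (Hillcrest, w=75) → cum 740
Optimal location: km 30.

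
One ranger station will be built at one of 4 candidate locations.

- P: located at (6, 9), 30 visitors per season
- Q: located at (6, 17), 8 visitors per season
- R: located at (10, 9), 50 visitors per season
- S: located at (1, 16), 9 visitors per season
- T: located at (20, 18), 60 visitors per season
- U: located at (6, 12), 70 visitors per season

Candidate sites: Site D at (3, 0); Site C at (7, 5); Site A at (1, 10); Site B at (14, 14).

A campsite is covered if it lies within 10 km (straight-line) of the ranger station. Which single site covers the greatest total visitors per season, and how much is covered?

Site B, covering 218

Coverage radius r = 10 km; a point is covered iff (Δx)²+(Δy)² ≤ 10² = 100.
  Site D (3, 0): covers {P} → 30
  Site C (7, 5): covers {P, R, U} → 150
  Site A (1, 10): covers {P, Q, R, S, U} → 167
  Site B (14, 14): covers {P, Q, R, T, U} → 218
Maximum coverage at Site B: 218 visitors per season.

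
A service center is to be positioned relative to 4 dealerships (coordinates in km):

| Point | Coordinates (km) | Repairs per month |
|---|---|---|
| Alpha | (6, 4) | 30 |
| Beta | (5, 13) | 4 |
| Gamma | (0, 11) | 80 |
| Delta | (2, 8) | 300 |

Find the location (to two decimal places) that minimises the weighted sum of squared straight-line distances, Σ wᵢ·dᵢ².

(1.93, 8.34)

The minimiser of Σwᵢ‖p−pᵢ‖² is the weighted centroid p* = (Σwᵢpᵢ)/(Σwᵢ).
Σwᵢ = 414.
Σwᵢxᵢ = 30·6 + 4·5 + 80·0 + 300·2 = 800.
Σwᵢyᵢ = 30·4 + 4·13 + 80·11 + 300·8 = 3452.
x* = 800/414 = 1.93, y* = 3452/414 = 8.34.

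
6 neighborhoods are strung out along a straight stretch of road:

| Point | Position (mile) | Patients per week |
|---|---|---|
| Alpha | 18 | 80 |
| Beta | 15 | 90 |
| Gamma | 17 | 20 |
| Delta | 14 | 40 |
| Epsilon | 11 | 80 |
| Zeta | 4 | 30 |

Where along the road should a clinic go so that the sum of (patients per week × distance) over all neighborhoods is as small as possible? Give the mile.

x = 15

For a sum of weighted absolute distances on a line, the optimum is the weighted median (not the mean). Total weight W = 340; half-weight = 170.
Sort by position and accumulate weight:
  mile 4 (Zeta, w=30) → cum 30
  mile 11 (Epsilon, w=80) → cum 110
  mile 14 (Delta, w=40) → cum 150
  mile 15 (Beta, w=90) → cum 240  ≥ 170 → median here
  mile 17 (Gamma, w=20) → cum 260
  mile 18 (Alpha, w=80) → cum 340
Optimal location: mile 15.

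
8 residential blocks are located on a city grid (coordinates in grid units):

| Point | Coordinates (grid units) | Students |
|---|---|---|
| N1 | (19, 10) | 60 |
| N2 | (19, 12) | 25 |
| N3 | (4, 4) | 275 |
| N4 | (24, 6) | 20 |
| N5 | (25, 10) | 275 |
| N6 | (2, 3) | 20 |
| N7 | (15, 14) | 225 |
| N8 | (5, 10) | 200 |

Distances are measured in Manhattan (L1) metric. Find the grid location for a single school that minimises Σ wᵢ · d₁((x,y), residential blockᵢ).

Manhattan distance separates: Σwᵢ(|x−xᵢ|+|y−yᵢ|) = Σwᵢ|x−xᵢ| + Σwᵢ|y−yᵢ|, so x and y are optimised independently as 1-D weighted medians.
Total weight W = 1100; half = 550.
x-coordinate, sorted with cumulative weight:
  x=2 (N6, w=20) cum 20
  x=4 (N3, w=275) cum 295
  x=5 (N8, w=200) cum 495
  x=15 (N7, w=225) cum 720  ← median
  x=19 (N1, w=60) cum 780
  x=19 (N2, w=25) cum 805
  x=24 (N4, w=20) cum 825
  x=25 (N5, w=275) cum 1100
⇒ x* = 15
y-coordinate, sorted with cumulative weight:
  y=3 (N6, w=20) cum 20
  y=4 (N3, w=275) cum 295
  y=6 (N4, w=20) cum 315
  y=10 (N1, w=60) cum 375
  y=10 (N5, w=275) cum 650  ← median
  y=10 (N8, w=200) cum 850
  y=12 (N2, w=25) cum 875
  y=14 (N7, w=225) cum 1100
⇒ y* = 10

(15, 10)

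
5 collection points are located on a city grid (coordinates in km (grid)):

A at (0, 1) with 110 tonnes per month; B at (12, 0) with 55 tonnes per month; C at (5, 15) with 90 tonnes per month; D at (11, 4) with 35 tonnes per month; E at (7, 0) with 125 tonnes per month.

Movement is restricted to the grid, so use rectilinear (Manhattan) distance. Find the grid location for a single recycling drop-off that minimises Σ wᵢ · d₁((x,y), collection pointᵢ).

(7, 1)

Manhattan distance separates: Σwᵢ(|x−xᵢ|+|y−yᵢ|) = Σwᵢ|x−xᵢ| + Σwᵢ|y−yᵢ|, so x and y are optimised independently as 1-D weighted medians.
Total weight W = 415; half = 207.5.
x-coordinate, sorted with cumulative weight:
  x=0 (A, w=110) cum 110
  x=5 (C, w=90) cum 200
  x=7 (E, w=125) cum 325  ← median
  x=11 (D, w=35) cum 360
  x=12 (B, w=55) cum 415
⇒ x* = 7
y-coordinate, sorted with cumulative weight:
  y=0 (B, w=55) cum 55
  y=0 (E, w=125) cum 180
  y=1 (A, w=110) cum 290  ← median
  y=4 (D, w=35) cum 325
  y=15 (C, w=90) cum 415
⇒ y* = 1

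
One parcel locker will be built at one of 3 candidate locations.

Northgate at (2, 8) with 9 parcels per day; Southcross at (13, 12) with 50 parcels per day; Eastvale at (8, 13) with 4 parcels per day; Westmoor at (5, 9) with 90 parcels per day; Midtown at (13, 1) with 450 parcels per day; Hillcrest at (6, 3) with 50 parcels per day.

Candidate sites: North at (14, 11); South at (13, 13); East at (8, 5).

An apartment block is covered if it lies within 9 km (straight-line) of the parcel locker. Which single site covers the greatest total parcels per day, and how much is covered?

East, covering 653

Coverage radius r = 9 km; a point is covered iff (Δx)²+(Δy)² ≤ 9² = 81.
  North (14, 11): covers {Southcross, Eastvale} → 54
  South (13, 13): covers {Southcross, Eastvale, Westmoor} → 144
  East (8, 5): covers {Northgate, Southcross, Eastvale, Westmoor, Midtown, Hillcrest} → 653
Maximum coverage at East: 653 parcels per day.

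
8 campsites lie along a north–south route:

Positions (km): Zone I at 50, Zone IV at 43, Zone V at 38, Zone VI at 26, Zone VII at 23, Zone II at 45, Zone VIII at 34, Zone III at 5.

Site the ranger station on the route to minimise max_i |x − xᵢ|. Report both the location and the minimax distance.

The 1-center on a line is the midpoint of the two extreme points: leftmost at 5, rightmost at 50.
Optimal location = (5 + 50)/2 = 27.5; maximum distance = (50 − 5)/2 = 22.5.

location 27.5, max distance 22.5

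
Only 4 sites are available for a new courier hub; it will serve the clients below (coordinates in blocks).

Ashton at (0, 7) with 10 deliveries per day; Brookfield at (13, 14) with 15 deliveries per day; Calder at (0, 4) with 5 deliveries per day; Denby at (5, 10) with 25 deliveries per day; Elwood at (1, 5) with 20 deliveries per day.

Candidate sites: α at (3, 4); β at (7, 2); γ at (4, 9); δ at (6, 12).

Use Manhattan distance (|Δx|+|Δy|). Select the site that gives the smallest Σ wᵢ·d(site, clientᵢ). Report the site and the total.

Total weighted distance at each candidate:
  α (3, 4): total = 635
  β (7, 2): total = 865
  γ (4, 9): total = 505
  δ (6, 12): total = 630
Minimum is at γ with total 505 blocks.

γ, total 505 blocks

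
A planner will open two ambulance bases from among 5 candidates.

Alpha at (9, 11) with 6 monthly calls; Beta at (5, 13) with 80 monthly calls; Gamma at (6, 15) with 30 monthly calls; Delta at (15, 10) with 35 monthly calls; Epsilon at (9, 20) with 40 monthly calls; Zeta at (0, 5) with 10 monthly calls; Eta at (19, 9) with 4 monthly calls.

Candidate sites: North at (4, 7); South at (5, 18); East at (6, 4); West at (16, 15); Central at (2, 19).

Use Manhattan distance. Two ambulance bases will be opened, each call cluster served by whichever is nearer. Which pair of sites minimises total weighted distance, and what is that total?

Evaluate every pair (each demand assigned to the nearer of the two):
  {South, West}: total = 1252
  {North, South}: total = 1432
  {South, East}: total = 1487
  {North, West}: total = 1700
  {South, Central}: total = 1708
  {West, Central}: total = 1752
  {North, Central}: total = 1792
  {East, West}: total = 1956
  {East, Central}: total = 2007
  {North, East}: total = 2252
Best pair: {South, West} with total 1252.

{South, West}, total 1252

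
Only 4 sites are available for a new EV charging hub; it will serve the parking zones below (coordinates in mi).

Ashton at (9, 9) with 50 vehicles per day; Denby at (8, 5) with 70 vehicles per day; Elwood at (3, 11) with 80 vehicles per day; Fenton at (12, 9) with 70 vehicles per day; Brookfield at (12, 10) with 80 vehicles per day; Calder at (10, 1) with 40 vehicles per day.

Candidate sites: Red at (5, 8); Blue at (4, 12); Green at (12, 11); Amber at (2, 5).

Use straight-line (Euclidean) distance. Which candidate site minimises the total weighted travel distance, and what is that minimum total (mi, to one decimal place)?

Green, total 2033.0 mi

Total weighted distance at each candidate:
  Red (5, 8): total = 2213.1
  Blue (4, 12): total = 2728.0
  Green (12, 11): total = 2033.0
  Amber (2, 5): total = 3315.9
Minimum is at Green with total 2033.0 mi.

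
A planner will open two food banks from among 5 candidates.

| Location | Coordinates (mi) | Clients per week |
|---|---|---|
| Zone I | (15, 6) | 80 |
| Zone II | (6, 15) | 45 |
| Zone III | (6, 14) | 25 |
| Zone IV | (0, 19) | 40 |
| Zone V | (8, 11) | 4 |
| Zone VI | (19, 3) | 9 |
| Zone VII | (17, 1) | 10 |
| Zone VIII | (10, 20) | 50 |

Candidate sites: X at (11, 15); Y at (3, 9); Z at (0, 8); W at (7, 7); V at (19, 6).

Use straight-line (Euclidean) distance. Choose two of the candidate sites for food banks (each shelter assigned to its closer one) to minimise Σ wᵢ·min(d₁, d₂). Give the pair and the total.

Evaluate every pair (each demand assigned to the nearer of the two):
  {X, V}: total = 1496.5
  {Y, V}: total = 1939.6
  {X, W}: total = 1967.5
  {X, Y}: total = 2115.1
  {X, Z}: total = 2137.5
  {W, V}: total = 2179.7
  {Z, V}: total = 2283.1
  {Y, W}: total = 2409.1
  {Z, W}: total = 2538.6
  {Y, Z}: total = 2843.3
Best pair: {X, V} with total 1496.5.

{X, V}, total 1496.5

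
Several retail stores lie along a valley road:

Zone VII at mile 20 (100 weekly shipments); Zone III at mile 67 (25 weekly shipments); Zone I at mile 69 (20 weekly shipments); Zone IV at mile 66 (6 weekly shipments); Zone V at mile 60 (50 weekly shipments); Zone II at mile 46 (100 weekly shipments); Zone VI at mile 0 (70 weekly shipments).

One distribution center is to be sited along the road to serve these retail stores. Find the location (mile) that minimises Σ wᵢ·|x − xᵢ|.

For a sum of weighted absolute distances on a line, the optimum is the weighted median (not the mean). Total weight W = 371; half-weight = 185.5.
Sort by position and accumulate weight:
  mile 0 (Zone VI, w=70) → cum 70
  mile 20 (Zone VII, w=100) → cum 170
  mile 46 (Zone II, w=100) → cum 270  ≥ 185.5 → median here
  mile 60 (Zone V, w=50) → cum 320
  mile 66 (Zone IV, w=6) → cum 326
  mile 67 (Zone III, w=25) → cum 351
  mile 69 (Zone I, w=20) → cum 371
Optimal location: mile 46.

x = 46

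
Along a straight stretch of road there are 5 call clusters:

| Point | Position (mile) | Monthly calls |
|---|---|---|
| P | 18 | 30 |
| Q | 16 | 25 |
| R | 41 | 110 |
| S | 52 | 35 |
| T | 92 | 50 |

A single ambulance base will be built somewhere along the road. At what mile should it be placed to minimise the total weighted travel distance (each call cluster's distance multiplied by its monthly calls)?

For a sum of weighted absolute distances on a line, the optimum is the weighted median (not the mean). Total weight W = 250; half-weight = 125.
Sort by position and accumulate weight:
  mile 16 (Q, w=25) → cum 25
  mile 18 (P, w=30) → cum 55
  mile 41 (R, w=110) → cum 165  ≥ 125 → median here
  mile 52 (S, w=35) → cum 200
  mile 92 (T, w=50) → cum 250
Optimal location: mile 41.

x = 41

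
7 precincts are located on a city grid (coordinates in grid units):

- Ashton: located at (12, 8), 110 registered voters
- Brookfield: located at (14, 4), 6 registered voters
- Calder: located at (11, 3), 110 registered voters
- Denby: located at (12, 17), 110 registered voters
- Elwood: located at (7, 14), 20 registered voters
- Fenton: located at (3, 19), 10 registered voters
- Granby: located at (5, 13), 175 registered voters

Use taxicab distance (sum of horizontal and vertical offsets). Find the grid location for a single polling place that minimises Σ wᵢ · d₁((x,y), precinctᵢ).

Manhattan distance separates: Σwᵢ(|x−xᵢ|+|y−yᵢ|) = Σwᵢ|x−xᵢ| + Σwᵢ|y−yᵢ|, so x and y are optimised independently as 1-D weighted medians.
Total weight W = 541; half = 270.5.
x-coordinate, sorted with cumulative weight:
  x=3 (Fenton, w=10) cum 10
  x=5 (Granby, w=175) cum 185
  x=7 (Elwood, w=20) cum 205
  x=11 (Calder, w=110) cum 315  ← median
  x=12 (Ashton, w=110) cum 425
  x=12 (Denby, w=110) cum 535
  x=14 (Brookfield, w=6) cum 541
⇒ x* = 11
y-coordinate, sorted with cumulative weight:
  y=3 (Calder, w=110) cum 110
  y=4 (Brookfield, w=6) cum 116
  y=8 (Ashton, w=110) cum 226
  y=13 (Granby, w=175) cum 401  ← median
  y=14 (Elwood, w=20) cum 421
  y=17 (Denby, w=110) cum 531
  y=19 (Fenton, w=10) cum 541
⇒ y* = 13

(11, 13)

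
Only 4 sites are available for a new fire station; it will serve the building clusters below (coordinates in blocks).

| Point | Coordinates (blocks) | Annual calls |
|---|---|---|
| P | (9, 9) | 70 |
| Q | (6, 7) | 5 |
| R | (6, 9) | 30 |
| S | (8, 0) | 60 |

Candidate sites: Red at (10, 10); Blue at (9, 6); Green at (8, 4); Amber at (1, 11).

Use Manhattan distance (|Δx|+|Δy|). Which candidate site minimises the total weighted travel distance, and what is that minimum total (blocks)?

Total weighted distance at each candidate:
  Red (10, 10): total = 1045
  Blue (9, 6): total = 830
  Green (8, 4): total = 895
  Amber (1, 11): total = 2035
Minimum is at Blue with total 830 blocks.

Blue, total 830 blocks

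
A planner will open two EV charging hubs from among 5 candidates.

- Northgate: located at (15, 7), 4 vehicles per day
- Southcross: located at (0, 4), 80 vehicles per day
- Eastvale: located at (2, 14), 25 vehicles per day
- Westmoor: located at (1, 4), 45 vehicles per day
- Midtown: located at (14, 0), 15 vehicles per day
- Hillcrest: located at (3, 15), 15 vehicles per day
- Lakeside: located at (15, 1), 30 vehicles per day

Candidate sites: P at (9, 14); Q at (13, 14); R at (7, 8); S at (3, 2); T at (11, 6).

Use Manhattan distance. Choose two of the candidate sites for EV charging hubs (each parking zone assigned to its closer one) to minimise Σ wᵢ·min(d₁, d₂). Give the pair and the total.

Evaluate every pair (each demand assigned to the nearer of the two):
  {P, S}: total = 1497
  {S, T}: total = 1525
  {Q, S}: total = 1641
  {R, S}: total = 1641
  {R, T}: total = 2195
  {P, T}: total = 2285
  {P, R}: total = 2321
  {Q, T}: total = 2445
  {Q, R}: total = 2481
  {P, Q}: total = 3321
Best pair: {P, S} with total 1497.

{P, S}, total 1497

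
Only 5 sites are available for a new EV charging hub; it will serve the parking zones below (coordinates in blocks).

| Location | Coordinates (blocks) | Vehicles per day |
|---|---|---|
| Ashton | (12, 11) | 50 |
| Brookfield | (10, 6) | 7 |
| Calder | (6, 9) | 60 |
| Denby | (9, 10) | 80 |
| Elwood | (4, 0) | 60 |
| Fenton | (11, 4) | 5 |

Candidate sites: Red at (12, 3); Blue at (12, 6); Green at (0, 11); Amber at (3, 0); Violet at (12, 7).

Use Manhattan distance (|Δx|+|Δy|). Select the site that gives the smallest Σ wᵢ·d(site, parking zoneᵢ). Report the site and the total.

Violet, total 2101 blocks

Total weighted distance at each candidate:
  Red (12, 3): total = 2625
  Blue (12, 6): total = 2219
  Green (0, 11): total = 2975
  Amber (3, 0): total = 3211
  Violet (12, 7): total = 2101
Minimum is at Violet with total 2101 blocks.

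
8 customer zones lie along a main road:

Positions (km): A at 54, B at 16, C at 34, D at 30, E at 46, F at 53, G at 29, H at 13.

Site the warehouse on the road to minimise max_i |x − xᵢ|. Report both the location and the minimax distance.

location 33.5, max distance 20.5

The 1-center on a line is the midpoint of the two extreme points: leftmost at 13, rightmost at 54.
Optimal location = (13 + 54)/2 = 33.5; maximum distance = (54 − 13)/2 = 20.5.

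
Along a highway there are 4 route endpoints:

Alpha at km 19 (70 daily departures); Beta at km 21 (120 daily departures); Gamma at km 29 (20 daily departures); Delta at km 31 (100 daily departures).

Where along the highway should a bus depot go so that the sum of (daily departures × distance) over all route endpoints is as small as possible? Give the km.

For a sum of weighted absolute distances on a line, the optimum is the weighted median (not the mean). Total weight W = 310; half-weight = 155.
Sort by position and accumulate weight:
  km 19 (Alpha, w=70) → cum 70
  km 21 (Beta, w=120) → cum 190  ≥ 155 → median here
  km 29 (Gamma, w=20) → cum 210
  km 31 (Delta, w=100) → cum 310
Optimal location: km 21.

x = 21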